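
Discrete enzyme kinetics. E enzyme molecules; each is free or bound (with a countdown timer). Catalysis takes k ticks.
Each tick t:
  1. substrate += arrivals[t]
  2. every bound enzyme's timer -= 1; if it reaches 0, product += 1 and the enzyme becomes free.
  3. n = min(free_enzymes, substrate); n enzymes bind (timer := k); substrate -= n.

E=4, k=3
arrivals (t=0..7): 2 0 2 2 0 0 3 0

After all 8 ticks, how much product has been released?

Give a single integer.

Answer: 6

Derivation:
t=0: arr=2 -> substrate=0 bound=2 product=0
t=1: arr=0 -> substrate=0 bound=2 product=0
t=2: arr=2 -> substrate=0 bound=4 product=0
t=3: arr=2 -> substrate=0 bound=4 product=2
t=4: arr=0 -> substrate=0 bound=4 product=2
t=5: arr=0 -> substrate=0 bound=2 product=4
t=6: arr=3 -> substrate=0 bound=3 product=6
t=7: arr=0 -> substrate=0 bound=3 product=6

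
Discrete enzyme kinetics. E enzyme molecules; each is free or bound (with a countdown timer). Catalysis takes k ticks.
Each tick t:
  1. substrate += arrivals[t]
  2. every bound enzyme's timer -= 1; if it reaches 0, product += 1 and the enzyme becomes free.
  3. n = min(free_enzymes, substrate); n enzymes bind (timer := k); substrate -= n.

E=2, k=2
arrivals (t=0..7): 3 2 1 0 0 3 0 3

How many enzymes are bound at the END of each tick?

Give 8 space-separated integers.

Answer: 2 2 2 2 2 2 2 2

Derivation:
t=0: arr=3 -> substrate=1 bound=2 product=0
t=1: arr=2 -> substrate=3 bound=2 product=0
t=2: arr=1 -> substrate=2 bound=2 product=2
t=3: arr=0 -> substrate=2 bound=2 product=2
t=4: arr=0 -> substrate=0 bound=2 product=4
t=5: arr=3 -> substrate=3 bound=2 product=4
t=6: arr=0 -> substrate=1 bound=2 product=6
t=7: arr=3 -> substrate=4 bound=2 product=6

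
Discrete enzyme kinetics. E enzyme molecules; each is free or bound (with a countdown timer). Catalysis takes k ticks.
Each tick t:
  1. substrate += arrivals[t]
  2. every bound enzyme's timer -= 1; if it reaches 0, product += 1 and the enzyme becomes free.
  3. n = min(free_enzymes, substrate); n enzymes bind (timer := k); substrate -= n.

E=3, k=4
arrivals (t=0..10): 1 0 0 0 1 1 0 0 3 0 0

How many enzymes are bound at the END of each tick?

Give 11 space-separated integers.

t=0: arr=1 -> substrate=0 bound=1 product=0
t=1: arr=0 -> substrate=0 bound=1 product=0
t=2: arr=0 -> substrate=0 bound=1 product=0
t=3: arr=0 -> substrate=0 bound=1 product=0
t=4: arr=1 -> substrate=0 bound=1 product=1
t=5: arr=1 -> substrate=0 bound=2 product=1
t=6: arr=0 -> substrate=0 bound=2 product=1
t=7: arr=0 -> substrate=0 bound=2 product=1
t=8: arr=3 -> substrate=1 bound=3 product=2
t=9: arr=0 -> substrate=0 bound=3 product=3
t=10: arr=0 -> substrate=0 bound=3 product=3

Answer: 1 1 1 1 1 2 2 2 3 3 3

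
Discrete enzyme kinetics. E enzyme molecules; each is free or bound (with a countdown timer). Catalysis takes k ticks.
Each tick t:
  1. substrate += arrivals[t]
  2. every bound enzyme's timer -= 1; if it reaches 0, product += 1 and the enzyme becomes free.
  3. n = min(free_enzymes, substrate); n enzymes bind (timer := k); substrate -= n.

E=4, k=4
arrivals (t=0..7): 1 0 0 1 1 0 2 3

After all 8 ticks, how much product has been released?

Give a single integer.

t=0: arr=1 -> substrate=0 bound=1 product=0
t=1: arr=0 -> substrate=0 bound=1 product=0
t=2: arr=0 -> substrate=0 bound=1 product=0
t=3: arr=1 -> substrate=0 bound=2 product=0
t=4: arr=1 -> substrate=0 bound=2 product=1
t=5: arr=0 -> substrate=0 bound=2 product=1
t=6: arr=2 -> substrate=0 bound=4 product=1
t=7: arr=3 -> substrate=2 bound=4 product=2

Answer: 2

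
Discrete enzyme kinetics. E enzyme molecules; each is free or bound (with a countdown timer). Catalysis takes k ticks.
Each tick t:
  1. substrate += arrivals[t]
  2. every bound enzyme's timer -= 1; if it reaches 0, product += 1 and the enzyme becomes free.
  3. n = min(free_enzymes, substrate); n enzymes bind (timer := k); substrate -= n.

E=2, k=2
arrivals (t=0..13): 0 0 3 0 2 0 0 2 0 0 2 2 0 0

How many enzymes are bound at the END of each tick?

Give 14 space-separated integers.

Answer: 0 0 2 2 2 2 1 2 2 1 2 2 2 2

Derivation:
t=0: arr=0 -> substrate=0 bound=0 product=0
t=1: arr=0 -> substrate=0 bound=0 product=0
t=2: arr=3 -> substrate=1 bound=2 product=0
t=3: arr=0 -> substrate=1 bound=2 product=0
t=4: arr=2 -> substrate=1 bound=2 product=2
t=5: arr=0 -> substrate=1 bound=2 product=2
t=6: arr=0 -> substrate=0 bound=1 product=4
t=7: arr=2 -> substrate=1 bound=2 product=4
t=8: arr=0 -> substrate=0 bound=2 product=5
t=9: arr=0 -> substrate=0 bound=1 product=6
t=10: arr=2 -> substrate=0 bound=2 product=7
t=11: arr=2 -> substrate=2 bound=2 product=7
t=12: arr=0 -> substrate=0 bound=2 product=9
t=13: arr=0 -> substrate=0 bound=2 product=9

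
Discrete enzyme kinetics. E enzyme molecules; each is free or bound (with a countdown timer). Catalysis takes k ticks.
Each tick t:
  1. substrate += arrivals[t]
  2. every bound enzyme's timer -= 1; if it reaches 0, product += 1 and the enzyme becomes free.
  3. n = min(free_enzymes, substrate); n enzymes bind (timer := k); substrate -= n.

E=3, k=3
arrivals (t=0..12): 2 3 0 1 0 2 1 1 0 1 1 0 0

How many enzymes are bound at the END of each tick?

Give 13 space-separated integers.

Answer: 2 3 3 3 3 3 3 3 3 3 3 3 1

Derivation:
t=0: arr=2 -> substrate=0 bound=2 product=0
t=1: arr=3 -> substrate=2 bound=3 product=0
t=2: arr=0 -> substrate=2 bound=3 product=0
t=3: arr=1 -> substrate=1 bound=3 product=2
t=4: arr=0 -> substrate=0 bound=3 product=3
t=5: arr=2 -> substrate=2 bound=3 product=3
t=6: arr=1 -> substrate=1 bound=3 product=5
t=7: arr=1 -> substrate=1 bound=3 product=6
t=8: arr=0 -> substrate=1 bound=3 product=6
t=9: arr=1 -> substrate=0 bound=3 product=8
t=10: arr=1 -> substrate=0 bound=3 product=9
t=11: arr=0 -> substrate=0 bound=3 product=9
t=12: arr=0 -> substrate=0 bound=1 product=11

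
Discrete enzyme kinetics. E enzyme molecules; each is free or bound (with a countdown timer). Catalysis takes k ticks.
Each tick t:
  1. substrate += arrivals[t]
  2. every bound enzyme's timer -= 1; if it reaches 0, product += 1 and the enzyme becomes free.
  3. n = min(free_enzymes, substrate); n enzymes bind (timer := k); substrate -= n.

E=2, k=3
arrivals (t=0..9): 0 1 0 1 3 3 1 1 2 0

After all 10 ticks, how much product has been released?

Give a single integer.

t=0: arr=0 -> substrate=0 bound=0 product=0
t=1: arr=1 -> substrate=0 bound=1 product=0
t=2: arr=0 -> substrate=0 bound=1 product=0
t=3: arr=1 -> substrate=0 bound=2 product=0
t=4: arr=3 -> substrate=2 bound=2 product=1
t=5: arr=3 -> substrate=5 bound=2 product=1
t=6: arr=1 -> substrate=5 bound=2 product=2
t=7: arr=1 -> substrate=5 bound=2 product=3
t=8: arr=2 -> substrate=7 bound=2 product=3
t=9: arr=0 -> substrate=6 bound=2 product=4

Answer: 4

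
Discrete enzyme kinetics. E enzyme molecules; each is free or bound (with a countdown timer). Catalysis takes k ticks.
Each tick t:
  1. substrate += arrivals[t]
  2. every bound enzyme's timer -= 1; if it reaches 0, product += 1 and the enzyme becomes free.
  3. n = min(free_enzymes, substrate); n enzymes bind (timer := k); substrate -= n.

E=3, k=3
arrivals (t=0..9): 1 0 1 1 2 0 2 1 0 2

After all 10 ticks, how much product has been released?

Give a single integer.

Answer: 6

Derivation:
t=0: arr=1 -> substrate=0 bound=1 product=0
t=1: arr=0 -> substrate=0 bound=1 product=0
t=2: arr=1 -> substrate=0 bound=2 product=0
t=3: arr=1 -> substrate=0 bound=2 product=1
t=4: arr=2 -> substrate=1 bound=3 product=1
t=5: arr=0 -> substrate=0 bound=3 product=2
t=6: arr=2 -> substrate=1 bound=3 product=3
t=7: arr=1 -> substrate=1 bound=3 product=4
t=8: arr=0 -> substrate=0 bound=3 product=5
t=9: arr=2 -> substrate=1 bound=3 product=6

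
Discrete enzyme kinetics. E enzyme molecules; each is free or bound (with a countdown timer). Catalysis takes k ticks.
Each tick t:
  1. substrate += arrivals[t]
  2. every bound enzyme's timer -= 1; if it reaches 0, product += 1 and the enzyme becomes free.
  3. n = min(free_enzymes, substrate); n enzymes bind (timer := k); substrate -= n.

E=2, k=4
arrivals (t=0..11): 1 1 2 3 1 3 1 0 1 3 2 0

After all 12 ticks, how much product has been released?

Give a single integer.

t=0: arr=1 -> substrate=0 bound=1 product=0
t=1: arr=1 -> substrate=0 bound=2 product=0
t=2: arr=2 -> substrate=2 bound=2 product=0
t=3: arr=3 -> substrate=5 bound=2 product=0
t=4: arr=1 -> substrate=5 bound=2 product=1
t=5: arr=3 -> substrate=7 bound=2 product=2
t=6: arr=1 -> substrate=8 bound=2 product=2
t=7: arr=0 -> substrate=8 bound=2 product=2
t=8: arr=1 -> substrate=8 bound=2 product=3
t=9: arr=3 -> substrate=10 bound=2 product=4
t=10: arr=2 -> substrate=12 bound=2 product=4
t=11: arr=0 -> substrate=12 bound=2 product=4

Answer: 4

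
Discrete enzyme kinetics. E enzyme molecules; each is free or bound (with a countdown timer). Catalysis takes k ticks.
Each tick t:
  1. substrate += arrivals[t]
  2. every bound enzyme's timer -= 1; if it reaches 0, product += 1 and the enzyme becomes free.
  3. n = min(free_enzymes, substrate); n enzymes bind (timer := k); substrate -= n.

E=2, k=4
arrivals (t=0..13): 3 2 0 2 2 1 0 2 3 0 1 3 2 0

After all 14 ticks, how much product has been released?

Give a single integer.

t=0: arr=3 -> substrate=1 bound=2 product=0
t=1: arr=2 -> substrate=3 bound=2 product=0
t=2: arr=0 -> substrate=3 bound=2 product=0
t=3: arr=2 -> substrate=5 bound=2 product=0
t=4: arr=2 -> substrate=5 bound=2 product=2
t=5: arr=1 -> substrate=6 bound=2 product=2
t=6: arr=0 -> substrate=6 bound=2 product=2
t=7: arr=2 -> substrate=8 bound=2 product=2
t=8: arr=3 -> substrate=9 bound=2 product=4
t=9: arr=0 -> substrate=9 bound=2 product=4
t=10: arr=1 -> substrate=10 bound=2 product=4
t=11: arr=3 -> substrate=13 bound=2 product=4
t=12: arr=2 -> substrate=13 bound=2 product=6
t=13: arr=0 -> substrate=13 bound=2 product=6

Answer: 6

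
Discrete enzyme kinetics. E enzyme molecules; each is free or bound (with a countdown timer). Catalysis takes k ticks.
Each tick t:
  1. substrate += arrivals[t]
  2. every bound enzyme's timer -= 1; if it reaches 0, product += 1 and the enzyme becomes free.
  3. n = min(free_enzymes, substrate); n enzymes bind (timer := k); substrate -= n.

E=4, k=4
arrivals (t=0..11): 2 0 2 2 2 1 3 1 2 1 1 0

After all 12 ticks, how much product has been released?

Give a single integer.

Answer: 8

Derivation:
t=0: arr=2 -> substrate=0 bound=2 product=0
t=1: arr=0 -> substrate=0 bound=2 product=0
t=2: arr=2 -> substrate=0 bound=4 product=0
t=3: arr=2 -> substrate=2 bound=4 product=0
t=4: arr=2 -> substrate=2 bound=4 product=2
t=5: arr=1 -> substrate=3 bound=4 product=2
t=6: arr=3 -> substrate=4 bound=4 product=4
t=7: arr=1 -> substrate=5 bound=4 product=4
t=8: arr=2 -> substrate=5 bound=4 product=6
t=9: arr=1 -> substrate=6 bound=4 product=6
t=10: arr=1 -> substrate=5 bound=4 product=8
t=11: arr=0 -> substrate=5 bound=4 product=8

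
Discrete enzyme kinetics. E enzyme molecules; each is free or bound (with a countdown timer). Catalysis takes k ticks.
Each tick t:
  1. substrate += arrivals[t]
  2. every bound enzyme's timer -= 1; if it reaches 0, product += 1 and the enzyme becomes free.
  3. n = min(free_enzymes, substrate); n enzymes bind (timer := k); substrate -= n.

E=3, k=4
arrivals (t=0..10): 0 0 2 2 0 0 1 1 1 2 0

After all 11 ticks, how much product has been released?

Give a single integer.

t=0: arr=0 -> substrate=0 bound=0 product=0
t=1: arr=0 -> substrate=0 bound=0 product=0
t=2: arr=2 -> substrate=0 bound=2 product=0
t=3: arr=2 -> substrate=1 bound=3 product=0
t=4: arr=0 -> substrate=1 bound=3 product=0
t=5: arr=0 -> substrate=1 bound=3 product=0
t=6: arr=1 -> substrate=0 bound=3 product=2
t=7: arr=1 -> substrate=0 bound=3 product=3
t=8: arr=1 -> substrate=1 bound=3 product=3
t=9: arr=2 -> substrate=3 bound=3 product=3
t=10: arr=0 -> substrate=1 bound=3 product=5

Answer: 5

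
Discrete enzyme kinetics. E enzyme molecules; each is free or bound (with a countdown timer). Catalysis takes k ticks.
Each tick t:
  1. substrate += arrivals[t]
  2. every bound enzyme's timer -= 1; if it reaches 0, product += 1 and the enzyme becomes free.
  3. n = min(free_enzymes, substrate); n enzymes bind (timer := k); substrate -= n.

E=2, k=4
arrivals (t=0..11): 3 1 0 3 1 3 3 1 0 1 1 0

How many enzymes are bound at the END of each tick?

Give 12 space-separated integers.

Answer: 2 2 2 2 2 2 2 2 2 2 2 2

Derivation:
t=0: arr=3 -> substrate=1 bound=2 product=0
t=1: arr=1 -> substrate=2 bound=2 product=0
t=2: arr=0 -> substrate=2 bound=2 product=0
t=3: arr=3 -> substrate=5 bound=2 product=0
t=4: arr=1 -> substrate=4 bound=2 product=2
t=5: arr=3 -> substrate=7 bound=2 product=2
t=6: arr=3 -> substrate=10 bound=2 product=2
t=7: arr=1 -> substrate=11 bound=2 product=2
t=8: arr=0 -> substrate=9 bound=2 product=4
t=9: arr=1 -> substrate=10 bound=2 product=4
t=10: arr=1 -> substrate=11 bound=2 product=4
t=11: arr=0 -> substrate=11 bound=2 product=4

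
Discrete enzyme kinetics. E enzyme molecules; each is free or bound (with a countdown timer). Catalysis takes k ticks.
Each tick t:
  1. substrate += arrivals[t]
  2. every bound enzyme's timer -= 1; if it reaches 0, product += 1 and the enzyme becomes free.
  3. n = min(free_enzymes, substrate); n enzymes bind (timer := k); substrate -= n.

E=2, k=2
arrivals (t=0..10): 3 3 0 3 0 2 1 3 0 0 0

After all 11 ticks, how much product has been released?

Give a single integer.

Answer: 10

Derivation:
t=0: arr=3 -> substrate=1 bound=2 product=0
t=1: arr=3 -> substrate=4 bound=2 product=0
t=2: arr=0 -> substrate=2 bound=2 product=2
t=3: arr=3 -> substrate=5 bound=2 product=2
t=4: arr=0 -> substrate=3 bound=2 product=4
t=5: arr=2 -> substrate=5 bound=2 product=4
t=6: arr=1 -> substrate=4 bound=2 product=6
t=7: arr=3 -> substrate=7 bound=2 product=6
t=8: arr=0 -> substrate=5 bound=2 product=8
t=9: arr=0 -> substrate=5 bound=2 product=8
t=10: arr=0 -> substrate=3 bound=2 product=10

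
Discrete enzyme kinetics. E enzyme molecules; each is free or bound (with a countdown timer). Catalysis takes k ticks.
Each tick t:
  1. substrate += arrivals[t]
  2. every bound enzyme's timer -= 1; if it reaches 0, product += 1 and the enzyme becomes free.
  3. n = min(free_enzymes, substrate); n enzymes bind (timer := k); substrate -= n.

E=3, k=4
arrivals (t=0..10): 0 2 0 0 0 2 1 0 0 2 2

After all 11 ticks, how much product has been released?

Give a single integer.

t=0: arr=0 -> substrate=0 bound=0 product=0
t=1: arr=2 -> substrate=0 bound=2 product=0
t=2: arr=0 -> substrate=0 bound=2 product=0
t=3: arr=0 -> substrate=0 bound=2 product=0
t=4: arr=0 -> substrate=0 bound=2 product=0
t=5: arr=2 -> substrate=0 bound=2 product=2
t=6: arr=1 -> substrate=0 bound=3 product=2
t=7: arr=0 -> substrate=0 bound=3 product=2
t=8: arr=0 -> substrate=0 bound=3 product=2
t=9: arr=2 -> substrate=0 bound=3 product=4
t=10: arr=2 -> substrate=1 bound=3 product=5

Answer: 5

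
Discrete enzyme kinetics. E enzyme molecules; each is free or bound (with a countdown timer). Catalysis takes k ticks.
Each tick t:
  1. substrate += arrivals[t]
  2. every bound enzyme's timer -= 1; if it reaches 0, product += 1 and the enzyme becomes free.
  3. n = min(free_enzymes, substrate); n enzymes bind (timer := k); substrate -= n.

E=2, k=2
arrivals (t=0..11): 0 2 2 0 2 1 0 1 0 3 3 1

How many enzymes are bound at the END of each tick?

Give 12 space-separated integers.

t=0: arr=0 -> substrate=0 bound=0 product=0
t=1: arr=2 -> substrate=0 bound=2 product=0
t=2: arr=2 -> substrate=2 bound=2 product=0
t=3: arr=0 -> substrate=0 bound=2 product=2
t=4: arr=2 -> substrate=2 bound=2 product=2
t=5: arr=1 -> substrate=1 bound=2 product=4
t=6: arr=0 -> substrate=1 bound=2 product=4
t=7: arr=1 -> substrate=0 bound=2 product=6
t=8: arr=0 -> substrate=0 bound=2 product=6
t=9: arr=3 -> substrate=1 bound=2 product=8
t=10: arr=3 -> substrate=4 bound=2 product=8
t=11: arr=1 -> substrate=3 bound=2 product=10

Answer: 0 2 2 2 2 2 2 2 2 2 2 2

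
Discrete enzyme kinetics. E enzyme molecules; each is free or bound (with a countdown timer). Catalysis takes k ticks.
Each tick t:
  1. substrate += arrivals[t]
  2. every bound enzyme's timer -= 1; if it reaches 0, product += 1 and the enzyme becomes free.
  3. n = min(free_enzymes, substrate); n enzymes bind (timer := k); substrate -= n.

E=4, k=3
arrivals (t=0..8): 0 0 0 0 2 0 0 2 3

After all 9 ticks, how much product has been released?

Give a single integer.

t=0: arr=0 -> substrate=0 bound=0 product=0
t=1: arr=0 -> substrate=0 bound=0 product=0
t=2: arr=0 -> substrate=0 bound=0 product=0
t=3: arr=0 -> substrate=0 bound=0 product=0
t=4: arr=2 -> substrate=0 bound=2 product=0
t=5: arr=0 -> substrate=0 bound=2 product=0
t=6: arr=0 -> substrate=0 bound=2 product=0
t=7: arr=2 -> substrate=0 bound=2 product=2
t=8: arr=3 -> substrate=1 bound=4 product=2

Answer: 2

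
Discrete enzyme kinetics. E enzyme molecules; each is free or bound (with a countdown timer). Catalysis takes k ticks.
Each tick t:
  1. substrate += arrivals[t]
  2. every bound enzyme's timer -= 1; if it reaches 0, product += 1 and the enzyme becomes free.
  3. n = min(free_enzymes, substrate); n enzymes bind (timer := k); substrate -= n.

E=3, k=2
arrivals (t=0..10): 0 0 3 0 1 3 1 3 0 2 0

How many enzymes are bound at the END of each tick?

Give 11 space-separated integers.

Answer: 0 0 3 3 1 3 3 3 3 3 3

Derivation:
t=0: arr=0 -> substrate=0 bound=0 product=0
t=1: arr=0 -> substrate=0 bound=0 product=0
t=2: arr=3 -> substrate=0 bound=3 product=0
t=3: arr=0 -> substrate=0 bound=3 product=0
t=4: arr=1 -> substrate=0 bound=1 product=3
t=5: arr=3 -> substrate=1 bound=3 product=3
t=6: arr=1 -> substrate=1 bound=3 product=4
t=7: arr=3 -> substrate=2 bound=3 product=6
t=8: arr=0 -> substrate=1 bound=3 product=7
t=9: arr=2 -> substrate=1 bound=3 product=9
t=10: arr=0 -> substrate=0 bound=3 product=10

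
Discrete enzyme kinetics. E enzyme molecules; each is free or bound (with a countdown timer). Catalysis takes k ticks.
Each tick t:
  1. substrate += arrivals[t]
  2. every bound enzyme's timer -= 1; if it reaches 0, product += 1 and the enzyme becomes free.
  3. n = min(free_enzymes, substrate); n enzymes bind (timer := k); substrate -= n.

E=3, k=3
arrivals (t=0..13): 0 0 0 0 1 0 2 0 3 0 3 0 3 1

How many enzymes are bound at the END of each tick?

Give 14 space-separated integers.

Answer: 0 0 0 0 1 1 3 2 3 3 3 3 3 3

Derivation:
t=0: arr=0 -> substrate=0 bound=0 product=0
t=1: arr=0 -> substrate=0 bound=0 product=0
t=2: arr=0 -> substrate=0 bound=0 product=0
t=3: arr=0 -> substrate=0 bound=0 product=0
t=4: arr=1 -> substrate=0 bound=1 product=0
t=5: arr=0 -> substrate=0 bound=1 product=0
t=6: arr=2 -> substrate=0 bound=3 product=0
t=7: arr=0 -> substrate=0 bound=2 product=1
t=8: arr=3 -> substrate=2 bound=3 product=1
t=9: arr=0 -> substrate=0 bound=3 product=3
t=10: arr=3 -> substrate=3 bound=3 product=3
t=11: arr=0 -> substrate=2 bound=3 product=4
t=12: arr=3 -> substrate=3 bound=3 product=6
t=13: arr=1 -> substrate=4 bound=3 product=6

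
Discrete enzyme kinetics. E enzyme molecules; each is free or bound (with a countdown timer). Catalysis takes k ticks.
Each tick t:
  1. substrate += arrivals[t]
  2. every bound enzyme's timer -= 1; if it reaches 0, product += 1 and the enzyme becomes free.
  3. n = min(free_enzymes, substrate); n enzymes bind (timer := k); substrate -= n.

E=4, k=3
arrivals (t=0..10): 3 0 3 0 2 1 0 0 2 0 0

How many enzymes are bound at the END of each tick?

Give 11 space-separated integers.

Answer: 3 3 4 3 4 4 3 2 3 2 2

Derivation:
t=0: arr=3 -> substrate=0 bound=3 product=0
t=1: arr=0 -> substrate=0 bound=3 product=0
t=2: arr=3 -> substrate=2 bound=4 product=0
t=3: arr=0 -> substrate=0 bound=3 product=3
t=4: arr=2 -> substrate=1 bound=4 product=3
t=5: arr=1 -> substrate=1 bound=4 product=4
t=6: arr=0 -> substrate=0 bound=3 product=6
t=7: arr=0 -> substrate=0 bound=2 product=7
t=8: arr=2 -> substrate=0 bound=3 product=8
t=9: arr=0 -> substrate=0 bound=2 product=9
t=10: arr=0 -> substrate=0 bound=2 product=9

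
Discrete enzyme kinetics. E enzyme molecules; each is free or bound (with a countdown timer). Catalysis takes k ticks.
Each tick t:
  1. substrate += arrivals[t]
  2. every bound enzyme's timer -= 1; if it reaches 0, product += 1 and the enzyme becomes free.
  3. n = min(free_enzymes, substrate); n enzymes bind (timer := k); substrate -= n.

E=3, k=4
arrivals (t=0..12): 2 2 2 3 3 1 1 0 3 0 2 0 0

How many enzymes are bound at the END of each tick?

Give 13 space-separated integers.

t=0: arr=2 -> substrate=0 bound=2 product=0
t=1: arr=2 -> substrate=1 bound=3 product=0
t=2: arr=2 -> substrate=3 bound=3 product=0
t=3: arr=3 -> substrate=6 bound=3 product=0
t=4: arr=3 -> substrate=7 bound=3 product=2
t=5: arr=1 -> substrate=7 bound=3 product=3
t=6: arr=1 -> substrate=8 bound=3 product=3
t=7: arr=0 -> substrate=8 bound=3 product=3
t=8: arr=3 -> substrate=9 bound=3 product=5
t=9: arr=0 -> substrate=8 bound=3 product=6
t=10: arr=2 -> substrate=10 bound=3 product=6
t=11: arr=0 -> substrate=10 bound=3 product=6
t=12: arr=0 -> substrate=8 bound=3 product=8

Answer: 2 3 3 3 3 3 3 3 3 3 3 3 3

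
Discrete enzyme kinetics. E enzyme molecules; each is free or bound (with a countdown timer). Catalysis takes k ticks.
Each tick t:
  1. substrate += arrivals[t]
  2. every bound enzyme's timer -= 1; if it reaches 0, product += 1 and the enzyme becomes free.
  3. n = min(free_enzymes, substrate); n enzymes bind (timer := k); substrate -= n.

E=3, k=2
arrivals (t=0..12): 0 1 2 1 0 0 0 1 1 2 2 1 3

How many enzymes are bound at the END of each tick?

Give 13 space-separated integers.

t=0: arr=0 -> substrate=0 bound=0 product=0
t=1: arr=1 -> substrate=0 bound=1 product=0
t=2: arr=2 -> substrate=0 bound=3 product=0
t=3: arr=1 -> substrate=0 bound=3 product=1
t=4: arr=0 -> substrate=0 bound=1 product=3
t=5: arr=0 -> substrate=0 bound=0 product=4
t=6: arr=0 -> substrate=0 bound=0 product=4
t=7: arr=1 -> substrate=0 bound=1 product=4
t=8: arr=1 -> substrate=0 bound=2 product=4
t=9: arr=2 -> substrate=0 bound=3 product=5
t=10: arr=2 -> substrate=1 bound=3 product=6
t=11: arr=1 -> substrate=0 bound=3 product=8
t=12: arr=3 -> substrate=2 bound=3 product=9

Answer: 0 1 3 3 1 0 0 1 2 3 3 3 3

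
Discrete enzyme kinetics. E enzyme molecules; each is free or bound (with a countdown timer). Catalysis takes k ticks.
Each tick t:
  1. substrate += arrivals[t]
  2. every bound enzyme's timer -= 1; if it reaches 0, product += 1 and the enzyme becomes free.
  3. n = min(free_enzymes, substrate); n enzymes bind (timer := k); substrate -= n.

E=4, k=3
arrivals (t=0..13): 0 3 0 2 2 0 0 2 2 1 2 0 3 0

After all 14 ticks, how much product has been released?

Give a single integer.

Answer: 13

Derivation:
t=0: arr=0 -> substrate=0 bound=0 product=0
t=1: arr=3 -> substrate=0 bound=3 product=0
t=2: arr=0 -> substrate=0 bound=3 product=0
t=3: arr=2 -> substrate=1 bound=4 product=0
t=4: arr=2 -> substrate=0 bound=4 product=3
t=5: arr=0 -> substrate=0 bound=4 product=3
t=6: arr=0 -> substrate=0 bound=3 product=4
t=7: arr=2 -> substrate=0 bound=2 product=7
t=8: arr=2 -> substrate=0 bound=4 product=7
t=9: arr=1 -> substrate=1 bound=4 product=7
t=10: arr=2 -> substrate=1 bound=4 product=9
t=11: arr=0 -> substrate=0 bound=3 product=11
t=12: arr=3 -> substrate=2 bound=4 product=11
t=13: arr=0 -> substrate=0 bound=4 product=13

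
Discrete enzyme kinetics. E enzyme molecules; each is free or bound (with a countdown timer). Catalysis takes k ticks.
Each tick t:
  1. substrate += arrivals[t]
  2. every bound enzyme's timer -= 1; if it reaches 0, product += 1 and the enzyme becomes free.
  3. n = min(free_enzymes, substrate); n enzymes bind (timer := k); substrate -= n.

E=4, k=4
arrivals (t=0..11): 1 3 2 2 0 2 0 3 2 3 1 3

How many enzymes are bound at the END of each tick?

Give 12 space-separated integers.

t=0: arr=1 -> substrate=0 bound=1 product=0
t=1: arr=3 -> substrate=0 bound=4 product=0
t=2: arr=2 -> substrate=2 bound=4 product=0
t=3: arr=2 -> substrate=4 bound=4 product=0
t=4: arr=0 -> substrate=3 bound=4 product=1
t=5: arr=2 -> substrate=2 bound=4 product=4
t=6: arr=0 -> substrate=2 bound=4 product=4
t=7: arr=3 -> substrate=5 bound=4 product=4
t=8: arr=2 -> substrate=6 bound=4 product=5
t=9: arr=3 -> substrate=6 bound=4 product=8
t=10: arr=1 -> substrate=7 bound=4 product=8
t=11: arr=3 -> substrate=10 bound=4 product=8

Answer: 1 4 4 4 4 4 4 4 4 4 4 4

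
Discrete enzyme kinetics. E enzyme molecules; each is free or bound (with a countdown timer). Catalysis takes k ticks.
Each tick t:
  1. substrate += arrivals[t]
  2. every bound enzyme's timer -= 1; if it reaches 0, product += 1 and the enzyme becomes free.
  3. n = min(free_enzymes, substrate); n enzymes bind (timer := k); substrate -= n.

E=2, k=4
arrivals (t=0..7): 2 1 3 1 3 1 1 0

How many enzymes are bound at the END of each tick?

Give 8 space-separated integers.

t=0: arr=2 -> substrate=0 bound=2 product=0
t=1: arr=1 -> substrate=1 bound=2 product=0
t=2: arr=3 -> substrate=4 bound=2 product=0
t=3: arr=1 -> substrate=5 bound=2 product=0
t=4: arr=3 -> substrate=6 bound=2 product=2
t=5: arr=1 -> substrate=7 bound=2 product=2
t=6: arr=1 -> substrate=8 bound=2 product=2
t=7: arr=0 -> substrate=8 bound=2 product=2

Answer: 2 2 2 2 2 2 2 2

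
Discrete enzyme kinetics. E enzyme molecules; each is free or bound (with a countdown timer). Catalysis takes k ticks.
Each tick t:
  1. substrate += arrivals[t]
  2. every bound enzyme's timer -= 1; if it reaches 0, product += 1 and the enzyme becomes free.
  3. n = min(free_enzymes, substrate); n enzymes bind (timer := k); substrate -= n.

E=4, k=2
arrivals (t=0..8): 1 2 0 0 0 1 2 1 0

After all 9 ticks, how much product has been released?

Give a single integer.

t=0: arr=1 -> substrate=0 bound=1 product=0
t=1: arr=2 -> substrate=0 bound=3 product=0
t=2: arr=0 -> substrate=0 bound=2 product=1
t=3: arr=0 -> substrate=0 bound=0 product=3
t=4: arr=0 -> substrate=0 bound=0 product=3
t=5: arr=1 -> substrate=0 bound=1 product=3
t=6: arr=2 -> substrate=0 bound=3 product=3
t=7: arr=1 -> substrate=0 bound=3 product=4
t=8: arr=0 -> substrate=0 bound=1 product=6

Answer: 6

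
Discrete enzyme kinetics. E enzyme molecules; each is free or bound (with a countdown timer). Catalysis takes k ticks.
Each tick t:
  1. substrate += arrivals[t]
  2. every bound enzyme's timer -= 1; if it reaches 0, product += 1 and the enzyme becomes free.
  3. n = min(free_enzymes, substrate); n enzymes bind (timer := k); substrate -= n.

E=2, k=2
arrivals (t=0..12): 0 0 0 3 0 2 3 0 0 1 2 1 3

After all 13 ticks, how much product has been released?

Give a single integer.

Answer: 8

Derivation:
t=0: arr=0 -> substrate=0 bound=0 product=0
t=1: arr=0 -> substrate=0 bound=0 product=0
t=2: arr=0 -> substrate=0 bound=0 product=0
t=3: arr=3 -> substrate=1 bound=2 product=0
t=4: arr=0 -> substrate=1 bound=2 product=0
t=5: arr=2 -> substrate=1 bound=2 product=2
t=6: arr=3 -> substrate=4 bound=2 product=2
t=7: arr=0 -> substrate=2 bound=2 product=4
t=8: arr=0 -> substrate=2 bound=2 product=4
t=9: arr=1 -> substrate=1 bound=2 product=6
t=10: arr=2 -> substrate=3 bound=2 product=6
t=11: arr=1 -> substrate=2 bound=2 product=8
t=12: arr=3 -> substrate=5 bound=2 product=8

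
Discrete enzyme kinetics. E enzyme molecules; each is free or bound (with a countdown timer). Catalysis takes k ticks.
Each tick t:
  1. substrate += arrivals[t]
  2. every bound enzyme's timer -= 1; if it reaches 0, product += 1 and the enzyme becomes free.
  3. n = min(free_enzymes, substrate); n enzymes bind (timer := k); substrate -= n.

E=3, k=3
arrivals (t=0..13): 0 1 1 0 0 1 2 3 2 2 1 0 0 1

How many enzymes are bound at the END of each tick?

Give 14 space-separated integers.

t=0: arr=0 -> substrate=0 bound=0 product=0
t=1: arr=1 -> substrate=0 bound=1 product=0
t=2: arr=1 -> substrate=0 bound=2 product=0
t=3: arr=0 -> substrate=0 bound=2 product=0
t=4: arr=0 -> substrate=0 bound=1 product=1
t=5: arr=1 -> substrate=0 bound=1 product=2
t=6: arr=2 -> substrate=0 bound=3 product=2
t=7: arr=3 -> substrate=3 bound=3 product=2
t=8: arr=2 -> substrate=4 bound=3 product=3
t=9: arr=2 -> substrate=4 bound=3 product=5
t=10: arr=1 -> substrate=5 bound=3 product=5
t=11: arr=0 -> substrate=4 bound=3 product=6
t=12: arr=0 -> substrate=2 bound=3 product=8
t=13: arr=1 -> substrate=3 bound=3 product=8

Answer: 0 1 2 2 1 1 3 3 3 3 3 3 3 3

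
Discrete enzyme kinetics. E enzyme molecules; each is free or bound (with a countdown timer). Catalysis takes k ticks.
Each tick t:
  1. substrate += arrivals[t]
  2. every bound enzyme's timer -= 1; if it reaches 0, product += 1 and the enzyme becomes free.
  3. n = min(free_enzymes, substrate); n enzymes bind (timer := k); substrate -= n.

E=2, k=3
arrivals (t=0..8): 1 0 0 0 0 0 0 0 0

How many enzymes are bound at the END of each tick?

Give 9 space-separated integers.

Answer: 1 1 1 0 0 0 0 0 0

Derivation:
t=0: arr=1 -> substrate=0 bound=1 product=0
t=1: arr=0 -> substrate=0 bound=1 product=0
t=2: arr=0 -> substrate=0 bound=1 product=0
t=3: arr=0 -> substrate=0 bound=0 product=1
t=4: arr=0 -> substrate=0 bound=0 product=1
t=5: arr=0 -> substrate=0 bound=0 product=1
t=6: arr=0 -> substrate=0 bound=0 product=1
t=7: arr=0 -> substrate=0 bound=0 product=1
t=8: arr=0 -> substrate=0 bound=0 product=1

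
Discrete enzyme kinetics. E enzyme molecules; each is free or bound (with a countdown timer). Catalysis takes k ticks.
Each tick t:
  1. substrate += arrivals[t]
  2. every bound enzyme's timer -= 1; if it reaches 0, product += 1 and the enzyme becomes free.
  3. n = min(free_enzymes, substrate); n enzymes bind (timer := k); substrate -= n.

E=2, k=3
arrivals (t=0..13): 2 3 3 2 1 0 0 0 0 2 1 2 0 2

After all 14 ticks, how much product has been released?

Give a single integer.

t=0: arr=2 -> substrate=0 bound=2 product=0
t=1: arr=3 -> substrate=3 bound=2 product=0
t=2: arr=3 -> substrate=6 bound=2 product=0
t=3: arr=2 -> substrate=6 bound=2 product=2
t=4: arr=1 -> substrate=7 bound=2 product=2
t=5: arr=0 -> substrate=7 bound=2 product=2
t=6: arr=0 -> substrate=5 bound=2 product=4
t=7: arr=0 -> substrate=5 bound=2 product=4
t=8: arr=0 -> substrate=5 bound=2 product=4
t=9: arr=2 -> substrate=5 bound=2 product=6
t=10: arr=1 -> substrate=6 bound=2 product=6
t=11: arr=2 -> substrate=8 bound=2 product=6
t=12: arr=0 -> substrate=6 bound=2 product=8
t=13: arr=2 -> substrate=8 bound=2 product=8

Answer: 8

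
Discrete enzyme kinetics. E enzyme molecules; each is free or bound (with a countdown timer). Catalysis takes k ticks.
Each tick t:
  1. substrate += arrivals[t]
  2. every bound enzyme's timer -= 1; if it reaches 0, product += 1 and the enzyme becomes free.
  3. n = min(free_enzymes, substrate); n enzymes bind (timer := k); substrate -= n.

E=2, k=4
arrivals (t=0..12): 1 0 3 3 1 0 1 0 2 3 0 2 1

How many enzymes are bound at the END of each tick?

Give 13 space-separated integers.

t=0: arr=1 -> substrate=0 bound=1 product=0
t=1: arr=0 -> substrate=0 bound=1 product=0
t=2: arr=3 -> substrate=2 bound=2 product=0
t=3: arr=3 -> substrate=5 bound=2 product=0
t=4: arr=1 -> substrate=5 bound=2 product=1
t=5: arr=0 -> substrate=5 bound=2 product=1
t=6: arr=1 -> substrate=5 bound=2 product=2
t=7: arr=0 -> substrate=5 bound=2 product=2
t=8: arr=2 -> substrate=6 bound=2 product=3
t=9: arr=3 -> substrate=9 bound=2 product=3
t=10: arr=0 -> substrate=8 bound=2 product=4
t=11: arr=2 -> substrate=10 bound=2 product=4
t=12: arr=1 -> substrate=10 bound=2 product=5

Answer: 1 1 2 2 2 2 2 2 2 2 2 2 2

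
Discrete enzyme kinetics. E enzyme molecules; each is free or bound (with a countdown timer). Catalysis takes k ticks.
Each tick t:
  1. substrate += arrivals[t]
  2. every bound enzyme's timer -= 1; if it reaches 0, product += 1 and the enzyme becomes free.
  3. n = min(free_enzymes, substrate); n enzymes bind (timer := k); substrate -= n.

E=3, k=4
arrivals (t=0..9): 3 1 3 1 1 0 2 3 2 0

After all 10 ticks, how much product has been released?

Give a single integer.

t=0: arr=3 -> substrate=0 bound=3 product=0
t=1: arr=1 -> substrate=1 bound=3 product=0
t=2: arr=3 -> substrate=4 bound=3 product=0
t=3: arr=1 -> substrate=5 bound=3 product=0
t=4: arr=1 -> substrate=3 bound=3 product=3
t=5: arr=0 -> substrate=3 bound=3 product=3
t=6: arr=2 -> substrate=5 bound=3 product=3
t=7: arr=3 -> substrate=8 bound=3 product=3
t=8: arr=2 -> substrate=7 bound=3 product=6
t=9: arr=0 -> substrate=7 bound=3 product=6

Answer: 6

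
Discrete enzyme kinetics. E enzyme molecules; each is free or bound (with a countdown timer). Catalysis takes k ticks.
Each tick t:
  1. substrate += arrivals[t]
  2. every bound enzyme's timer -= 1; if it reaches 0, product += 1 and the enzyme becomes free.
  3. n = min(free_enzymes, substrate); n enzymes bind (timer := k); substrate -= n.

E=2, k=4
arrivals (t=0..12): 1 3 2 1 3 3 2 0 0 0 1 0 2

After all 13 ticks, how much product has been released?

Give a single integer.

t=0: arr=1 -> substrate=0 bound=1 product=0
t=1: arr=3 -> substrate=2 bound=2 product=0
t=2: arr=2 -> substrate=4 bound=2 product=0
t=3: arr=1 -> substrate=5 bound=2 product=0
t=4: arr=3 -> substrate=7 bound=2 product=1
t=5: arr=3 -> substrate=9 bound=2 product=2
t=6: arr=2 -> substrate=11 bound=2 product=2
t=7: arr=0 -> substrate=11 bound=2 product=2
t=8: arr=0 -> substrate=10 bound=2 product=3
t=9: arr=0 -> substrate=9 bound=2 product=4
t=10: arr=1 -> substrate=10 bound=2 product=4
t=11: arr=0 -> substrate=10 bound=2 product=4
t=12: arr=2 -> substrate=11 bound=2 product=5

Answer: 5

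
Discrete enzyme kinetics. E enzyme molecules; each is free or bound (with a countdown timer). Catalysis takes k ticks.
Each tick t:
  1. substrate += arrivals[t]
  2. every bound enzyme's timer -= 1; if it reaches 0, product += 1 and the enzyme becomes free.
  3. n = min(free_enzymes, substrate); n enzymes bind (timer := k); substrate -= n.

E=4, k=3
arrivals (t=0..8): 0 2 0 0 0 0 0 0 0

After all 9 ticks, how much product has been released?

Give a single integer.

Answer: 2

Derivation:
t=0: arr=0 -> substrate=0 bound=0 product=0
t=1: arr=2 -> substrate=0 bound=2 product=0
t=2: arr=0 -> substrate=0 bound=2 product=0
t=3: arr=0 -> substrate=0 bound=2 product=0
t=4: arr=0 -> substrate=0 bound=0 product=2
t=5: arr=0 -> substrate=0 bound=0 product=2
t=6: arr=0 -> substrate=0 bound=0 product=2
t=7: arr=0 -> substrate=0 bound=0 product=2
t=8: arr=0 -> substrate=0 bound=0 product=2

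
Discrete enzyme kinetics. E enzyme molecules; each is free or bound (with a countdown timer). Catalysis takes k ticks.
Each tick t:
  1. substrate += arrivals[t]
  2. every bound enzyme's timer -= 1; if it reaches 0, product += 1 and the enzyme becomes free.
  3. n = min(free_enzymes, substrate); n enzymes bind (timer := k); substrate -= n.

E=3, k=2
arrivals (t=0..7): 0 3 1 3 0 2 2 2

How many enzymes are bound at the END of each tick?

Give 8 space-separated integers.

Answer: 0 3 3 3 3 3 3 3

Derivation:
t=0: arr=0 -> substrate=0 bound=0 product=0
t=1: arr=3 -> substrate=0 bound=3 product=0
t=2: arr=1 -> substrate=1 bound=3 product=0
t=3: arr=3 -> substrate=1 bound=3 product=3
t=4: arr=0 -> substrate=1 bound=3 product=3
t=5: arr=2 -> substrate=0 bound=3 product=6
t=6: arr=2 -> substrate=2 bound=3 product=6
t=7: arr=2 -> substrate=1 bound=3 product=9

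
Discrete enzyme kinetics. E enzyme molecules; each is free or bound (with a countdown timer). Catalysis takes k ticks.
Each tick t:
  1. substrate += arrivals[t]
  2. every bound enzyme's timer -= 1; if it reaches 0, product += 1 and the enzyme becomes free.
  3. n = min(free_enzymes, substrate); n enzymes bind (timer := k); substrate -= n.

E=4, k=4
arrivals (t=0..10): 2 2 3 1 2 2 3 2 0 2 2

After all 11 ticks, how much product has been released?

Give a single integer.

t=0: arr=2 -> substrate=0 bound=2 product=0
t=1: arr=2 -> substrate=0 bound=4 product=0
t=2: arr=3 -> substrate=3 bound=4 product=0
t=3: arr=1 -> substrate=4 bound=4 product=0
t=4: arr=2 -> substrate=4 bound=4 product=2
t=5: arr=2 -> substrate=4 bound=4 product=4
t=6: arr=3 -> substrate=7 bound=4 product=4
t=7: arr=2 -> substrate=9 bound=4 product=4
t=8: arr=0 -> substrate=7 bound=4 product=6
t=9: arr=2 -> substrate=7 bound=4 product=8
t=10: arr=2 -> substrate=9 bound=4 product=8

Answer: 8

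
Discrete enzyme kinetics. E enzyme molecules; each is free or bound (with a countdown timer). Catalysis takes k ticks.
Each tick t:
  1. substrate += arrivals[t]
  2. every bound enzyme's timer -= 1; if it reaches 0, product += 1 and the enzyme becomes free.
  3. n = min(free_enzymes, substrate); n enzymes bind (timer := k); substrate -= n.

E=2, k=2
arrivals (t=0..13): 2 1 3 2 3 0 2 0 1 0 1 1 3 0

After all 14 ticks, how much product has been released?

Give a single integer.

t=0: arr=2 -> substrate=0 bound=2 product=0
t=1: arr=1 -> substrate=1 bound=2 product=0
t=2: arr=3 -> substrate=2 bound=2 product=2
t=3: arr=2 -> substrate=4 bound=2 product=2
t=4: arr=3 -> substrate=5 bound=2 product=4
t=5: arr=0 -> substrate=5 bound=2 product=4
t=6: arr=2 -> substrate=5 bound=2 product=6
t=7: arr=0 -> substrate=5 bound=2 product=6
t=8: arr=1 -> substrate=4 bound=2 product=8
t=9: arr=0 -> substrate=4 bound=2 product=8
t=10: arr=1 -> substrate=3 bound=2 product=10
t=11: arr=1 -> substrate=4 bound=2 product=10
t=12: arr=3 -> substrate=5 bound=2 product=12
t=13: arr=0 -> substrate=5 bound=2 product=12

Answer: 12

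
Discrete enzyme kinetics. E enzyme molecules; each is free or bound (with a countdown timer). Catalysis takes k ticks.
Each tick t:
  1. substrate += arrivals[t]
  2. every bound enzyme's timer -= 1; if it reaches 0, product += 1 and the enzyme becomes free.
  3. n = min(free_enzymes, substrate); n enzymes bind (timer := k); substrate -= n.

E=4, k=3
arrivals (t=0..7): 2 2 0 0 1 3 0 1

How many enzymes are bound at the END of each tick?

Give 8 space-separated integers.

Answer: 2 4 4 2 1 4 4 4

Derivation:
t=0: arr=2 -> substrate=0 bound=2 product=0
t=1: arr=2 -> substrate=0 bound=4 product=0
t=2: arr=0 -> substrate=0 bound=4 product=0
t=3: arr=0 -> substrate=0 bound=2 product=2
t=4: arr=1 -> substrate=0 bound=1 product=4
t=5: arr=3 -> substrate=0 bound=4 product=4
t=6: arr=0 -> substrate=0 bound=4 product=4
t=7: arr=1 -> substrate=0 bound=4 product=5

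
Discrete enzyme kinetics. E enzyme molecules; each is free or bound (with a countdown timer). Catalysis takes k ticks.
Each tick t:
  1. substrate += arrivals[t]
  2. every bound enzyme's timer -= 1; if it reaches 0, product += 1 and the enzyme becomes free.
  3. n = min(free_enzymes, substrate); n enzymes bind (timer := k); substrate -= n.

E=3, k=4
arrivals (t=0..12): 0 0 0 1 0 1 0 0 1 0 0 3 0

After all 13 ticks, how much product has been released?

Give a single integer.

t=0: arr=0 -> substrate=0 bound=0 product=0
t=1: arr=0 -> substrate=0 bound=0 product=0
t=2: arr=0 -> substrate=0 bound=0 product=0
t=3: arr=1 -> substrate=0 bound=1 product=0
t=4: arr=0 -> substrate=0 bound=1 product=0
t=5: arr=1 -> substrate=0 bound=2 product=0
t=6: arr=0 -> substrate=0 bound=2 product=0
t=7: arr=0 -> substrate=0 bound=1 product=1
t=8: arr=1 -> substrate=0 bound=2 product=1
t=9: arr=0 -> substrate=0 bound=1 product=2
t=10: arr=0 -> substrate=0 bound=1 product=2
t=11: arr=3 -> substrate=1 bound=3 product=2
t=12: arr=0 -> substrate=0 bound=3 product=3

Answer: 3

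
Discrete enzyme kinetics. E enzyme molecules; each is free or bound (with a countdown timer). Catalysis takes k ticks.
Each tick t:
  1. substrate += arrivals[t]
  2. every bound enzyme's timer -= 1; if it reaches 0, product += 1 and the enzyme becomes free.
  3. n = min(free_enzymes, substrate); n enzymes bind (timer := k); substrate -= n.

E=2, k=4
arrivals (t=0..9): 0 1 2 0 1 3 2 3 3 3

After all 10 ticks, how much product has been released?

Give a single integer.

Answer: 3

Derivation:
t=0: arr=0 -> substrate=0 bound=0 product=0
t=1: arr=1 -> substrate=0 bound=1 product=0
t=2: arr=2 -> substrate=1 bound=2 product=0
t=3: arr=0 -> substrate=1 bound=2 product=0
t=4: arr=1 -> substrate=2 bound=2 product=0
t=5: arr=3 -> substrate=4 bound=2 product=1
t=6: arr=2 -> substrate=5 bound=2 product=2
t=7: arr=3 -> substrate=8 bound=2 product=2
t=8: arr=3 -> substrate=11 bound=2 product=2
t=9: arr=3 -> substrate=13 bound=2 product=3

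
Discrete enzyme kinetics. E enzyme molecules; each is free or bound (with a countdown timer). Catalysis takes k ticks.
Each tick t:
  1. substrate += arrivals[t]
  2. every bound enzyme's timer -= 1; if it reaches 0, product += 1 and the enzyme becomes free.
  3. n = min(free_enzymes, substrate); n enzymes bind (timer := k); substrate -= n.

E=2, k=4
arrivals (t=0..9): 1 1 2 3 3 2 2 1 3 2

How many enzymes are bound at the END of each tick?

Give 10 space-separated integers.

t=0: arr=1 -> substrate=0 bound=1 product=0
t=1: arr=1 -> substrate=0 bound=2 product=0
t=2: arr=2 -> substrate=2 bound=2 product=0
t=3: arr=3 -> substrate=5 bound=2 product=0
t=4: arr=3 -> substrate=7 bound=2 product=1
t=5: arr=2 -> substrate=8 bound=2 product=2
t=6: arr=2 -> substrate=10 bound=2 product=2
t=7: arr=1 -> substrate=11 bound=2 product=2
t=8: arr=3 -> substrate=13 bound=2 product=3
t=9: arr=2 -> substrate=14 bound=2 product=4

Answer: 1 2 2 2 2 2 2 2 2 2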